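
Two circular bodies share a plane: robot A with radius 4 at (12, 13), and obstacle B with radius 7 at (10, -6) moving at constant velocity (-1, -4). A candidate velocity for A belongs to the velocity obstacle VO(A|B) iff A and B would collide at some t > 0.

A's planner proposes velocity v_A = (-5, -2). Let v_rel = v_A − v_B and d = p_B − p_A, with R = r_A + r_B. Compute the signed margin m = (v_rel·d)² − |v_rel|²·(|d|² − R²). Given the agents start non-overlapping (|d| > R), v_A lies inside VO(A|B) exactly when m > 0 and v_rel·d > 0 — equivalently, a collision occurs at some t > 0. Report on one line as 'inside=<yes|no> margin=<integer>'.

d = (-2, -19),  |d|² = 365;  R = 4+7 = 11,  c = 365−11² = 244
v_rel = (-4, 2),  |v_rel|² = 20;  v_rel·d = (-4)·(-2) + (2)·(-19) = -30
20·t² + 60·t + 244 = 0  ⇒  m = (-30)² − 20·244 = -3980
m = -3980 < 0,  v_rel·d = -30 < 0  ⇒  outside

inside=no margin=-3980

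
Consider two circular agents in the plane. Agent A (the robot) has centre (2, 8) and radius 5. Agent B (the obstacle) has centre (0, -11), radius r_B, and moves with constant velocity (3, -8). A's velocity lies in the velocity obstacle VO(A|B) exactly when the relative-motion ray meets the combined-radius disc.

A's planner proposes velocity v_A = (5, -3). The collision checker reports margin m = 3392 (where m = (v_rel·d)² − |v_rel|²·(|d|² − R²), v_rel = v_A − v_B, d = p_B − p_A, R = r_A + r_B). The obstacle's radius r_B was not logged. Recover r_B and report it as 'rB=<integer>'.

m = 3392
d = (-2, -19);  v_rel = (2, 5),  |v_rel|² = 29
v_rel×d = (2)·(-19) − (5)·(-2) = -28
since m = R²·29 − (-28)²:  R² = (784 + 3392) / 29 = 144
R = √144 = 12  ⇒  r_B = 12 − 5 = 7

rB=7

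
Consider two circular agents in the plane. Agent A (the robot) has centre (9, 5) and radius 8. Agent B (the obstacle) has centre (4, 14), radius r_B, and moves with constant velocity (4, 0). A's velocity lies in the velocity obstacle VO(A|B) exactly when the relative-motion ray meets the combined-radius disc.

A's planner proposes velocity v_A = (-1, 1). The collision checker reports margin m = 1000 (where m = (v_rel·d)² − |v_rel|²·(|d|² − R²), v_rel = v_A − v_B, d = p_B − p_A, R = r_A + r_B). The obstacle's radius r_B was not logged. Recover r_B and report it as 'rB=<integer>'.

m = 1000
d = (-5, 9);  v_rel = (-5, 1),  |v_rel|² = 26
v_rel×d = (-5)·(9) − (1)·(-5) = -40
since m = R²·26 − (-40)²:  R² = (1600 + 1000) / 26 = 100
R = √100 = 10  ⇒  r_B = 10 − 8 = 2

rB=2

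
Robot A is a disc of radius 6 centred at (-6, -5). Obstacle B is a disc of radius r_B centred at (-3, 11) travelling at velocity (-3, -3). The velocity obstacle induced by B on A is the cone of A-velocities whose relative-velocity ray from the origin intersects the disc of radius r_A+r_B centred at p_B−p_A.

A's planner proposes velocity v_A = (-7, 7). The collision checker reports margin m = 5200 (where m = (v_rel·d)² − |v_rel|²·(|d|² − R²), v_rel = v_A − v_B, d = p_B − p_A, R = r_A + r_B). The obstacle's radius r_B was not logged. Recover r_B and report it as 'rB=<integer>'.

m = 5200
d = (3, 16);  v_rel = (-4, 10),  |v_rel|² = 116
v_rel×d = (-4)·(16) − (10)·(3) = -94
since m = R²·116 − (-94)²:  R² = (8836 + 5200) / 116 = 121
R = √121 = 11  ⇒  r_B = 11 − 6 = 5

rB=5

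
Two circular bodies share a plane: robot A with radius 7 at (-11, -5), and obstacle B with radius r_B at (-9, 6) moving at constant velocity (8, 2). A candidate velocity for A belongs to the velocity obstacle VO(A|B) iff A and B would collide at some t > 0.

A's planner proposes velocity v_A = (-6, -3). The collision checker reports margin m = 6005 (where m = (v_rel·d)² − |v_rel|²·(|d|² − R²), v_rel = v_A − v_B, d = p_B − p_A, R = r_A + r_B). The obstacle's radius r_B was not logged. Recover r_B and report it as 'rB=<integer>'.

m = 6005
d = (2, 11);  v_rel = (-14, -5),  |v_rel|² = 221
v_rel×d = (-14)·(11) − (-5)·(2) = -144
since m = R²·221 − (-144)²:  R² = (20736 + 6005) / 221 = 121
R = √121 = 11  ⇒  r_B = 11 − 7 = 4

rB=4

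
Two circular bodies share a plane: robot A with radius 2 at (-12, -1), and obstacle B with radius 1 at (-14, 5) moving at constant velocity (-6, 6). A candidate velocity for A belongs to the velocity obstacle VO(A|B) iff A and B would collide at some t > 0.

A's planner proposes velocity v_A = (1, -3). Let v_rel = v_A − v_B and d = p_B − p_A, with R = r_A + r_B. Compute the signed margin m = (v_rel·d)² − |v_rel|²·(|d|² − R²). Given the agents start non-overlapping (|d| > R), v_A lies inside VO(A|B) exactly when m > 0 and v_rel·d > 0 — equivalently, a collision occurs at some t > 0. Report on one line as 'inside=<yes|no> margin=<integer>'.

d = (-2, 6),  |d|² = 40;  R = 2+1 = 3,  c = 40−3² = 31
v_rel = (7, -9),  |v_rel|² = 130;  v_rel·d = (7)·(-2) + (-9)·(6) = -68
130·t² + 136·t + 31 = 0  ⇒  m = (-68)² − 130·31 = 594
m = 594 > 0,  v_rel·d = -68 < 0  ⇒  outside

inside=no margin=594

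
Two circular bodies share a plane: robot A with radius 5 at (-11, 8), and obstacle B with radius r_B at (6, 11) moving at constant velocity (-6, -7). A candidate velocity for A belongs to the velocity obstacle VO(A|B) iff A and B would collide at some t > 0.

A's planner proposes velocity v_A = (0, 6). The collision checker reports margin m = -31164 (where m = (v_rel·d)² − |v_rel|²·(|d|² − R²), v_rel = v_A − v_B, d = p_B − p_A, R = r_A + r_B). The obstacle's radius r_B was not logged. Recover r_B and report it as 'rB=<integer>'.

m = -31164
d = (17, 3);  v_rel = (6, 13),  |v_rel|² = 205
v_rel×d = (6)·(3) − (13)·(17) = -203
since m = R²·205 − (-203)²:  R² = (41209 + -31164) / 205 = 49
R = √49 = 7  ⇒  r_B = 7 − 5 = 2

rB=2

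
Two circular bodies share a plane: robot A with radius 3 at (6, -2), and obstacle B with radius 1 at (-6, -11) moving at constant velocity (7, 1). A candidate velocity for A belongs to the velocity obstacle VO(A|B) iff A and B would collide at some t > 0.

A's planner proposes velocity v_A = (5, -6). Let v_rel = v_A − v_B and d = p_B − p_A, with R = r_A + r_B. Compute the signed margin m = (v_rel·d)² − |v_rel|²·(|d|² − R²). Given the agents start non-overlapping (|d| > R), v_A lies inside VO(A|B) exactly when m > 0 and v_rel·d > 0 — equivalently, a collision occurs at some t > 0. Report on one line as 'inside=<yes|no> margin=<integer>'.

d = (-12, -9),  |d|² = 225;  R = 3+1 = 4,  c = 225−4² = 209
v_rel = (-2, -7),  |v_rel|² = 53;  v_rel·d = (-2)·(-12) + (-7)·(-9) = 87
53·t² − 174·t + 209 = 0  ⇒  m = 87² − 53·209 = -3508
m = -3508 < 0,  v_rel·d = 87 > 0  ⇒  outside

inside=no margin=-3508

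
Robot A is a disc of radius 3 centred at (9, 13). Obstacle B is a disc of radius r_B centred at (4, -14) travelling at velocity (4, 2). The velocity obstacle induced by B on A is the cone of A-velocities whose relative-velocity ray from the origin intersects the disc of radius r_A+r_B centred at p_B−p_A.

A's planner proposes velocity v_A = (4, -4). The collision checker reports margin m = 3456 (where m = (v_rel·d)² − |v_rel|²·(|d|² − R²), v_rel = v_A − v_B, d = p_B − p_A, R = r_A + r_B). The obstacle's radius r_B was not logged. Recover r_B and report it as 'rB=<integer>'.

m = 3456
d = (-5, -27);  v_rel = (0, -6),  |v_rel|² = 36
v_rel×d = (0)·(-27) − (-6)·(-5) = -30
since m = R²·36 − (-30)²:  R² = (900 + 3456) / 36 = 121
R = √121 = 11  ⇒  r_B = 11 − 3 = 8

rB=8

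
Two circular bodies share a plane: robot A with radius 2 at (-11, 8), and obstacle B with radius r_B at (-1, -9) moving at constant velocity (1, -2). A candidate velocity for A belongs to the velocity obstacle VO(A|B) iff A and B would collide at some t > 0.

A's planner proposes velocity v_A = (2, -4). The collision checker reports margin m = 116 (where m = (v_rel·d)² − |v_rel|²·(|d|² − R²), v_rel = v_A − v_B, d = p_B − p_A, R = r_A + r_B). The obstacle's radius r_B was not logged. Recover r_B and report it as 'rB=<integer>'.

m = 116
d = (10, -17);  v_rel = (1, -2),  |v_rel|² = 5
v_rel×d = (1)·(-17) − (-2)·(10) = 3
since m = R²·5 − 3²:  R² = (9 + 116) / 5 = 25
R = √25 = 5  ⇒  r_B = 5 − 2 = 3

rB=3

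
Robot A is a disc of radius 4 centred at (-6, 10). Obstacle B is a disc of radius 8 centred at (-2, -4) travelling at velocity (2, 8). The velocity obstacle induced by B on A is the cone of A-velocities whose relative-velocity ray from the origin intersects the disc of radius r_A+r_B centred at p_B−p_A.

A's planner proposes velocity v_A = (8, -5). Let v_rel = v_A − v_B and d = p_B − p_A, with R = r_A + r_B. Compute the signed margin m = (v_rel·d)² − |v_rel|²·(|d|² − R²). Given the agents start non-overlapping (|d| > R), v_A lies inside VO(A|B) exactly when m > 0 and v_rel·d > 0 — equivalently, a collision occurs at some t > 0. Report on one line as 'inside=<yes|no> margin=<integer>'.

d = (4, -14),  |d|² = 212;  R = 4+8 = 12,  c = 212−12² = 68
v_rel = (6, -13),  |v_rel|² = 205;  v_rel·d = (6)·(4) + (-13)·(-14) = 206
205·t² − 412·t + 68 = 0  ⇒  m = 206² − 205·68 = 28496
m = 28496 > 0,  v_rel·d = 206 > 0  ⇒  inside

inside=yes margin=28496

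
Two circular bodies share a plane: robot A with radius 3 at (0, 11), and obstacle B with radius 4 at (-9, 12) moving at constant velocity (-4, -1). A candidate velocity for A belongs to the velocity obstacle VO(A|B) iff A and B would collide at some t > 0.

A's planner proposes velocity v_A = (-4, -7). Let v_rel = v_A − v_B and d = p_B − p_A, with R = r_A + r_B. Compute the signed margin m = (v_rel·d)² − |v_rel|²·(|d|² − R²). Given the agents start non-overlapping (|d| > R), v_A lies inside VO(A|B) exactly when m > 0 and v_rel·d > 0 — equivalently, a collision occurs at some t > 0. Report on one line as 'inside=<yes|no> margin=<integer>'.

d = (-9, 1),  |d|² = 82;  R = 3+4 = 7,  c = 82−7² = 33
v_rel = (0, -6),  |v_rel|² = 36;  v_rel·d = (0)·(-9) + (-6)·(1) = -6
36·t² + 12·t + 33 = 0  ⇒  m = (-6)² − 36·33 = -1152
m = -1152 < 0,  v_rel·d = -6 < 0  ⇒  outside

inside=no margin=-1152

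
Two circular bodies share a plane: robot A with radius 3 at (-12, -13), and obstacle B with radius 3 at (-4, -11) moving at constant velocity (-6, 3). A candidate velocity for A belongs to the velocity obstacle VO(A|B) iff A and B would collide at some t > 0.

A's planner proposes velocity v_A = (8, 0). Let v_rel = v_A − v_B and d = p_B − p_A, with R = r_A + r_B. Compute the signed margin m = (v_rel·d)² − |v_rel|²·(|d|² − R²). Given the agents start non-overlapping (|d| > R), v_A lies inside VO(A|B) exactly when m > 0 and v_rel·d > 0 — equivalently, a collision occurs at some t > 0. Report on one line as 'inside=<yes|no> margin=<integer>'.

d = (8, 2),  |d|² = 68;  R = 3+3 = 6,  c = 68−6² = 32
v_rel = (14, -3),  |v_rel|² = 205;  v_rel·d = (14)·(8) + (-3)·(2) = 106
205·t² − 212·t + 32 = 0  ⇒  m = 106² − 205·32 = 4676
m = 4676 > 0,  v_rel·d = 106 > 0  ⇒  inside

inside=yes margin=4676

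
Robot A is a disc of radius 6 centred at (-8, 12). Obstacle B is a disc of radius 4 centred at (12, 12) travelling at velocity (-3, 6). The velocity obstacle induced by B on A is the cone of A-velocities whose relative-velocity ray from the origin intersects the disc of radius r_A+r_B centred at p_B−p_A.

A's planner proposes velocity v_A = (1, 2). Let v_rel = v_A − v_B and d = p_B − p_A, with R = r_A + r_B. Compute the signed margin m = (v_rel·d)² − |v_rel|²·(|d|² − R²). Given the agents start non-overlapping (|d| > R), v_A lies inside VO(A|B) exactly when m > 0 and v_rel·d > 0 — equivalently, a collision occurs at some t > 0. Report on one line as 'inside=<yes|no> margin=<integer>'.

d = (20, 0),  |d|² = 400;  R = 6+4 = 10,  c = 400−10² = 300
v_rel = (4, -4),  |v_rel|² = 32;  v_rel·d = (4)·(20) + (-4)·(0) = 80
32·t² − 160·t + 300 = 0  ⇒  m = 80² − 32·300 = -3200
m = -3200 < 0,  v_rel·d = 80 > 0  ⇒  outside

inside=no margin=-3200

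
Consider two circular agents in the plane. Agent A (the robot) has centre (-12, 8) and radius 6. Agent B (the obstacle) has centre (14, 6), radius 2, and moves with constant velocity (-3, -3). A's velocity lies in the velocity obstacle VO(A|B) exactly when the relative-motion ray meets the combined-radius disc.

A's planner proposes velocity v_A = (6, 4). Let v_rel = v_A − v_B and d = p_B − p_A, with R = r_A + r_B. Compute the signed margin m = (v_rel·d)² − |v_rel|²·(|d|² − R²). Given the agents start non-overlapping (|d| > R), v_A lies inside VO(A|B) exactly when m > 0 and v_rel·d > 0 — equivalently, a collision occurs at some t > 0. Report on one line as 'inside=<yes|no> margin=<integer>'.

d = (26, -2),  |d|² = 680;  R = 6+2 = 8,  c = 680−8² = 616
v_rel = (9, 7),  |v_rel|² = 130;  v_rel·d = (9)·(26) + (7)·(-2) = 220
130·t² − 440·t + 616 = 0  ⇒  m = 220² − 130·616 = -31680
m = -31680 < 0,  v_rel·d = 220 > 0  ⇒  outside

inside=no margin=-31680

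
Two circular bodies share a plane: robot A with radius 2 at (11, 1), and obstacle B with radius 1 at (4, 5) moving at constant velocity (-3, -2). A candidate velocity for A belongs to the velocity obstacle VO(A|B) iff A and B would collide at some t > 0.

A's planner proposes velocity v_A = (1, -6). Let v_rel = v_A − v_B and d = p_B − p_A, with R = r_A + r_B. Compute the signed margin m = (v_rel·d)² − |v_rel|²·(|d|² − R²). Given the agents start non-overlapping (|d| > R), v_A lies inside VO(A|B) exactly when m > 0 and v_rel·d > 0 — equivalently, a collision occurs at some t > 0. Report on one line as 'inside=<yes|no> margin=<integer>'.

d = (-7, 4),  |d|² = 65;  R = 2+1 = 3,  c = 65−3² = 56
v_rel = (4, -4),  |v_rel|² = 32;  v_rel·d = (4)·(-7) + (-4)·(4) = -44
32·t² + 88·t + 56 = 0  ⇒  m = (-44)² − 32·56 = 144
m = 144 > 0,  v_rel·d = -44 < 0  ⇒  outside

inside=no margin=144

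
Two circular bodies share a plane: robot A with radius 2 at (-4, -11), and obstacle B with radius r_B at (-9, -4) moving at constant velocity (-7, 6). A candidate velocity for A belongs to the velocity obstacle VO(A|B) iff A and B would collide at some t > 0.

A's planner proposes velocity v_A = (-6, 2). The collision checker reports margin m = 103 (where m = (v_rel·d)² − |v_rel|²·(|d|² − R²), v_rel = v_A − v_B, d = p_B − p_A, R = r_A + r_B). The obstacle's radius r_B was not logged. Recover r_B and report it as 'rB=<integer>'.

m = 103
d = (-5, 7);  v_rel = (1, -4),  |v_rel|² = 17
v_rel×d = (1)·(7) − (-4)·(-5) = -13
since m = R²·17 − (-13)²:  R² = (169 + 103) / 17 = 16
R = √16 = 4  ⇒  r_B = 4 − 2 = 2

rB=2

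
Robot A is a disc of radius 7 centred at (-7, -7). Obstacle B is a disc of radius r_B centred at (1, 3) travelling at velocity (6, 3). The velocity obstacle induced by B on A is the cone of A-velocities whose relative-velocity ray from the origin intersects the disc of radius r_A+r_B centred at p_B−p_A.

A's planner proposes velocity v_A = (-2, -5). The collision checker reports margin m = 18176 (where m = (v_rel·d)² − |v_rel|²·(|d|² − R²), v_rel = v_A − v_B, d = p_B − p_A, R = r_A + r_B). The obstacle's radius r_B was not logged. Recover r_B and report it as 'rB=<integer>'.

m = 18176
d = (8, 10);  v_rel = (-8, -8),  |v_rel|² = 128
v_rel×d = (-8)·(10) − (-8)·(8) = -16
since m = R²·128 − (-16)²:  R² = (256 + 18176) / 128 = 144
R = √144 = 12  ⇒  r_B = 12 − 7 = 5

rB=5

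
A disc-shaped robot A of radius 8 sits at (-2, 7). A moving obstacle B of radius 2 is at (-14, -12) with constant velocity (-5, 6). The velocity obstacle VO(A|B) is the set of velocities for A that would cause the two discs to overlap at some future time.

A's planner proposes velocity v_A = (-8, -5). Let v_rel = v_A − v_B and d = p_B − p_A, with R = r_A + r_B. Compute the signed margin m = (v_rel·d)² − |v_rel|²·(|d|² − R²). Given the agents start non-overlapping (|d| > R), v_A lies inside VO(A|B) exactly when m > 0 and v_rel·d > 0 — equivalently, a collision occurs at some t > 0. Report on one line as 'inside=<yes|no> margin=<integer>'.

d = (-12, -19),  |d|² = 505;  R = 8+2 = 10,  c = 505−10² = 405
v_rel = (-3, -11),  |v_rel|² = 130;  v_rel·d = (-3)·(-12) + (-11)·(-19) = 245
130·t² − 490·t + 405 = 0  ⇒  m = 245² − 130·405 = 7375
m = 7375 > 0,  v_rel·d = 245 > 0  ⇒  inside

inside=yes margin=7375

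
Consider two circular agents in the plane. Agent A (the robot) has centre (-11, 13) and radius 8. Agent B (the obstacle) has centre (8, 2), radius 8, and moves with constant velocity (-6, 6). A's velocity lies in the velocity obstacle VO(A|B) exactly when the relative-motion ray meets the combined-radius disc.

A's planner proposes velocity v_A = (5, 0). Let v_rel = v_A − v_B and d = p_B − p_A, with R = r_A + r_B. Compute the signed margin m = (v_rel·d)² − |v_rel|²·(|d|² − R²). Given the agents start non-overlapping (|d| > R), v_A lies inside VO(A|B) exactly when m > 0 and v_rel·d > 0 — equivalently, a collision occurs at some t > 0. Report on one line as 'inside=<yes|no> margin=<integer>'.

d = (19, -11),  |d|² = 482;  R = 8+8 = 16,  c = 482−16² = 226
v_rel = (11, -6),  |v_rel|² = 157;  v_rel·d = (11)·(19) + (-6)·(-11) = 275
157·t² − 550·t + 226 = 0  ⇒  m = 275² − 157·226 = 40143
m = 40143 > 0,  v_rel·d = 275 > 0  ⇒  inside

inside=yes margin=40143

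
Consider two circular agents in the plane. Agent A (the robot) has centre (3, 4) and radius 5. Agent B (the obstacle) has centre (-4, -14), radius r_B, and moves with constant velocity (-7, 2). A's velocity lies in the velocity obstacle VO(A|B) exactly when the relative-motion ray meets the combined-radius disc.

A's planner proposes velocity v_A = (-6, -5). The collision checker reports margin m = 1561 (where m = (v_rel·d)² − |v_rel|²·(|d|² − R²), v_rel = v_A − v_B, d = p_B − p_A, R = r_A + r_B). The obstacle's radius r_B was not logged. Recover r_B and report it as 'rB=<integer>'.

m = 1561
d = (-7, -18);  v_rel = (1, -7),  |v_rel|² = 50
v_rel×d = (1)·(-18) − (-7)·(-7) = -67
since m = R²·50 − (-67)²:  R² = (4489 + 1561) / 50 = 121
R = √121 = 11  ⇒  r_B = 11 − 5 = 6

rB=6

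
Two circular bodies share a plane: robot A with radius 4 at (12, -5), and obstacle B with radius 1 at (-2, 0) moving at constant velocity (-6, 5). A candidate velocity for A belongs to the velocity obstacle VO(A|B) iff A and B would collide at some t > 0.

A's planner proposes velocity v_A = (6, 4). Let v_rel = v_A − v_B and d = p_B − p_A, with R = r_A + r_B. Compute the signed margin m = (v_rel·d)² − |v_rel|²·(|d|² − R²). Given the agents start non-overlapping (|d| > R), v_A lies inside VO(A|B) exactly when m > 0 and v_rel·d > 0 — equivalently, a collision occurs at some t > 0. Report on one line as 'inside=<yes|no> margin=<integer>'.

d = (-14, 5),  |d|² = 221;  R = 4+1 = 5,  c = 221−5² = 196
v_rel = (12, -1),  |v_rel|² = 145;  v_rel·d = (12)·(-14) + (-1)·(5) = -173
145·t² + 346·t + 196 = 0  ⇒  m = (-173)² − 145·196 = 1509
m = 1509 > 0,  v_rel·d = -173 < 0  ⇒  outside

inside=no margin=1509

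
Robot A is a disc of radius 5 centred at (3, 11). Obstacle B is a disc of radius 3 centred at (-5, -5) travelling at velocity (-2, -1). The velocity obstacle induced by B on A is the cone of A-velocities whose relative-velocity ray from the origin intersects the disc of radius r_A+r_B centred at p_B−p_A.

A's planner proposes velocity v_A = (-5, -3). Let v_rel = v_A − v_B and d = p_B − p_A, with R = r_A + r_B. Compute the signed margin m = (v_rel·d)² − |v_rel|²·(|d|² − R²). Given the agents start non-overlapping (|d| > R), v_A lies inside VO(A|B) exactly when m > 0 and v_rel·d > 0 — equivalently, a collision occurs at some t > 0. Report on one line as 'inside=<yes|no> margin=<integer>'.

d = (-8, -16),  |d|² = 320;  R = 5+3 = 8,  c = 320−8² = 256
v_rel = (-3, -2),  |v_rel|² = 13;  v_rel·d = (-3)·(-8) + (-2)·(-16) = 56
13·t² − 112·t + 256 = 0  ⇒  m = 56² − 13·256 = -192
m = -192 < 0,  v_rel·d = 56 > 0  ⇒  outside

inside=no margin=-192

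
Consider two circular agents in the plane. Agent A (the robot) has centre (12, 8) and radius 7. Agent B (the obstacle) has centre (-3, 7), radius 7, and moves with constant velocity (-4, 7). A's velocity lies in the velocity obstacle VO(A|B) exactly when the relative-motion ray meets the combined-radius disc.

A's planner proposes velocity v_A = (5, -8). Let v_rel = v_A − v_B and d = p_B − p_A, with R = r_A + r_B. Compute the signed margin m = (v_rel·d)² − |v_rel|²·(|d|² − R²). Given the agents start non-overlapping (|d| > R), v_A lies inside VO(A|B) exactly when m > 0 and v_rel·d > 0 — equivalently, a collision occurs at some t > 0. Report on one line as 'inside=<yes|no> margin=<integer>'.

d = (-15, -1),  |d|² = 226;  R = 7+7 = 14,  c = 226−14² = 30
v_rel = (9, -15),  |v_rel|² = 306;  v_rel·d = (9)·(-15) + (-15)·(-1) = -120
306·t² + 240·t + 30 = 0  ⇒  m = (-120)² − 306·30 = 5220
m = 5220 > 0,  v_rel·d = -120 < 0  ⇒  outside

inside=no margin=5220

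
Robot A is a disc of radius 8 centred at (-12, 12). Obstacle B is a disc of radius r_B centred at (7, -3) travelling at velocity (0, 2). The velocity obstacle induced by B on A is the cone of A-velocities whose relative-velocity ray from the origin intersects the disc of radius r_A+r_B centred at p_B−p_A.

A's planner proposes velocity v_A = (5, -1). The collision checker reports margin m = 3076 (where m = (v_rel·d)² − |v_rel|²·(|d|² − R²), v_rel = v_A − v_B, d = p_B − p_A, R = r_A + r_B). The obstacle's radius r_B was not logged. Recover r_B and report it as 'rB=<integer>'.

m = 3076
d = (19, -15);  v_rel = (5, -3),  |v_rel|² = 34
v_rel×d = (5)·(-15) − (-3)·(19) = -18
since m = R²·34 − (-18)²:  R² = (324 + 3076) / 34 = 100
R = √100 = 10  ⇒  r_B = 10 − 8 = 2

rB=2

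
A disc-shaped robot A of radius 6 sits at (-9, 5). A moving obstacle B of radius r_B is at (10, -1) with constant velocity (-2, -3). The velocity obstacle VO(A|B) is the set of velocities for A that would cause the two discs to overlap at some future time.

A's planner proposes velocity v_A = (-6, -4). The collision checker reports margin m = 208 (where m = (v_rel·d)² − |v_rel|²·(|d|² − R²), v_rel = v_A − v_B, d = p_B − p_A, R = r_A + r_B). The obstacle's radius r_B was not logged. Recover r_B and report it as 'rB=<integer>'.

m = 208
d = (19, -6);  v_rel = (-4, -1),  |v_rel|² = 17
v_rel×d = (-4)·(-6) − (-1)·(19) = 43
since m = R²·17 − 43²:  R² = (1849 + 208) / 17 = 121
R = √121 = 11  ⇒  r_B = 11 − 6 = 5

rB=5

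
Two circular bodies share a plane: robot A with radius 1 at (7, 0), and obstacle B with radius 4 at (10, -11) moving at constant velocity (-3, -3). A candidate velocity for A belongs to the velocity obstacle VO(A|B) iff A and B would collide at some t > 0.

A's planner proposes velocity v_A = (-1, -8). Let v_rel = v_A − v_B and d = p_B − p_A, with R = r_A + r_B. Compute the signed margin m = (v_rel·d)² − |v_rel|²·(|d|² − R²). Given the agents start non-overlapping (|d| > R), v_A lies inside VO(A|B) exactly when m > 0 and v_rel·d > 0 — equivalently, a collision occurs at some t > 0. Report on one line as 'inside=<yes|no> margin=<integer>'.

d = (3, -11),  |d|² = 130;  R = 1+4 = 5,  c = 130−5² = 105
v_rel = (2, -5),  |v_rel|² = 29;  v_rel·d = (2)·(3) + (-5)·(-11) = 61
29·t² − 122·t + 105 = 0  ⇒  m = 61² − 29·105 = 676
m = 676 > 0,  v_rel·d = 61 > 0  ⇒  inside

inside=yes margin=676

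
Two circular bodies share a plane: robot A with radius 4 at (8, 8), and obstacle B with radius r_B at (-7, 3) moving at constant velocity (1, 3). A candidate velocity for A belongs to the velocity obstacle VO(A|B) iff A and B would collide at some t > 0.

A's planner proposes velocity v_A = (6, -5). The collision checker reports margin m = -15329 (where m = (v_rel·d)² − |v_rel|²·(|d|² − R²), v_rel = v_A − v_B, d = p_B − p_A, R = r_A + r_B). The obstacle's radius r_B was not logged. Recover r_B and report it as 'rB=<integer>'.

m = -15329
d = (-15, -5);  v_rel = (5, -8),  |v_rel|² = 89
v_rel×d = (5)·(-5) − (-8)·(-15) = -145
since m = R²·89 − (-145)²:  R² = (21025 + -15329) / 89 = 64
R = √64 = 8  ⇒  r_B = 8 − 4 = 4

rB=4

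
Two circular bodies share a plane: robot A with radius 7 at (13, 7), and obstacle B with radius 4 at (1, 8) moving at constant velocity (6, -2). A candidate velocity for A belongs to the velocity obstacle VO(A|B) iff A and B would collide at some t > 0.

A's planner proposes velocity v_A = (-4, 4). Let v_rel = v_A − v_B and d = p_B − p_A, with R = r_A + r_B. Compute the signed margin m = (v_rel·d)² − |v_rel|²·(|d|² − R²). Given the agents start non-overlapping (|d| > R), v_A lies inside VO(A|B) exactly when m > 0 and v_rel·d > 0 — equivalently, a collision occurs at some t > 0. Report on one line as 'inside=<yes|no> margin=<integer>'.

d = (-12, 1),  |d|² = 145;  R = 7+4 = 11,  c = 145−11² = 24
v_rel = (-10, 6),  |v_rel|² = 136;  v_rel·d = (-10)·(-12) + (6)·(1) = 126
136·t² − 252·t + 24 = 0  ⇒  m = 126² − 136·24 = 12612
m = 12612 > 0,  v_rel·d = 126 > 0  ⇒  inside

inside=yes margin=12612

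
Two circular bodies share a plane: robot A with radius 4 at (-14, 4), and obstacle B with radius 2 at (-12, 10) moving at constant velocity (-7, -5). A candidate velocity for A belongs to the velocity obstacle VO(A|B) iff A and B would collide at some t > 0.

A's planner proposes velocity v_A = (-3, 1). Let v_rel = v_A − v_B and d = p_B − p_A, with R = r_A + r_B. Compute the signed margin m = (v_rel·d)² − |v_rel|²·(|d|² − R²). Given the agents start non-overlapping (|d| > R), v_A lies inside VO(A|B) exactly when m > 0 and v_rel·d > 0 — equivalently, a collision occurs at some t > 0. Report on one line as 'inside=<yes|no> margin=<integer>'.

d = (2, 6),  |d|² = 40;  R = 4+2 = 6,  c = 40−6² = 4
v_rel = (4, 6),  |v_rel|² = 52;  v_rel·d = (4)·(2) + (6)·(6) = 44
52·t² − 88·t + 4 = 0  ⇒  m = 44² − 52·4 = 1728
m = 1728 > 0,  v_rel·d = 44 > 0  ⇒  inside

inside=yes margin=1728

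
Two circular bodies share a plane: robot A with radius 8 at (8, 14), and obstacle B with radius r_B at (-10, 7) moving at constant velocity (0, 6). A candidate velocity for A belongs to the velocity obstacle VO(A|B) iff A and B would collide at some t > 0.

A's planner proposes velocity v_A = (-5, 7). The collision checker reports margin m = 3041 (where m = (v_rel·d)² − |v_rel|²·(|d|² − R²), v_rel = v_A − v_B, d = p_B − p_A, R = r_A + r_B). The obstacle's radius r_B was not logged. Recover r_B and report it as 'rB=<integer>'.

m = 3041
d = (-18, -7);  v_rel = (-5, 1),  |v_rel|² = 26
v_rel×d = (-5)·(-7) − (1)·(-18) = 53
since m = R²·26 − 53²:  R² = (2809 + 3041) / 26 = 225
R = √225 = 15  ⇒  r_B = 15 − 8 = 7

rB=7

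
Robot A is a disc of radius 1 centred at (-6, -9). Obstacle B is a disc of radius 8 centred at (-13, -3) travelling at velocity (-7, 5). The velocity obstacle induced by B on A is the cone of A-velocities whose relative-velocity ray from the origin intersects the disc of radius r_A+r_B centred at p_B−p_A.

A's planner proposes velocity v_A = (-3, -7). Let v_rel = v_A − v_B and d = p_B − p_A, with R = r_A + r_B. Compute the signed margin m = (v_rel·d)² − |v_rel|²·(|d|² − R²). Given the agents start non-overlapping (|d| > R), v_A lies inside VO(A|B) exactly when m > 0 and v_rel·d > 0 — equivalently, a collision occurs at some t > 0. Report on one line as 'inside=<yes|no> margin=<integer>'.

d = (-7, 6),  |d|² = 85;  R = 1+8 = 9,  c = 85−9² = 4
v_rel = (4, -12),  |v_rel|² = 160;  v_rel·d = (4)·(-7) + (-12)·(6) = -100
160·t² + 200·t + 4 = 0  ⇒  m = (-100)² − 160·4 = 9360
m = 9360 > 0,  v_rel·d = -100 < 0  ⇒  outside

inside=no margin=9360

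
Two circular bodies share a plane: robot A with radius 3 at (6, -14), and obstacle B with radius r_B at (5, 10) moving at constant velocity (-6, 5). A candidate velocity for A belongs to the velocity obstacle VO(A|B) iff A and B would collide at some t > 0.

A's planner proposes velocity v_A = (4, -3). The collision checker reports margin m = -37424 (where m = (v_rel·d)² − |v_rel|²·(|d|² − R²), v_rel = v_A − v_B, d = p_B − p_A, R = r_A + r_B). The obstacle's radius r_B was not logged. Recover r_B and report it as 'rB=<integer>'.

m = -37424
d = (-1, 24);  v_rel = (10, -8),  |v_rel|² = 164
v_rel×d = (10)·(24) − (-8)·(-1) = 232
since m = R²·164 − 232²:  R² = (53824 + -37424) / 164 = 100
R = √100 = 10  ⇒  r_B = 10 − 3 = 7

rB=7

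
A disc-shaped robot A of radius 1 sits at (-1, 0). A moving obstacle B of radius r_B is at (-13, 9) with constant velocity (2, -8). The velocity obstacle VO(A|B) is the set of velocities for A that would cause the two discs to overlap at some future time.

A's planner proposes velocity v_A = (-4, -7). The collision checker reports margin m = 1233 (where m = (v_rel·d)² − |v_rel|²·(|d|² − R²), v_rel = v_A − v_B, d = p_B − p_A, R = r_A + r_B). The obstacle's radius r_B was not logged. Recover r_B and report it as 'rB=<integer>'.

m = 1233
d = (-12, 9);  v_rel = (-6, 1),  |v_rel|² = 37
v_rel×d = (-6)·(9) − (1)·(-12) = -42
since m = R²·37 − (-42)²:  R² = (1764 + 1233) / 37 = 81
R = √81 = 9  ⇒  r_B = 9 − 1 = 8

rB=8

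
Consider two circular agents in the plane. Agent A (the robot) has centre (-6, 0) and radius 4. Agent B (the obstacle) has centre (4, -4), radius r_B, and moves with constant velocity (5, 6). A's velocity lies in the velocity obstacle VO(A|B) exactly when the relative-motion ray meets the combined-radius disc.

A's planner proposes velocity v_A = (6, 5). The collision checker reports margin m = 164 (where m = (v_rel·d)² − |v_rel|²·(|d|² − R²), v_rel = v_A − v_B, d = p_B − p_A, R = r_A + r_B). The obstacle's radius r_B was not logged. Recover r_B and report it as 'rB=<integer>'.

m = 164
d = (10, -4);  v_rel = (1, -1),  |v_rel|² = 2
v_rel×d = (1)·(-4) − (-1)·(10) = 6
since m = R²·2 − 6²:  R² = (36 + 164) / 2 = 100
R = √100 = 10  ⇒  r_B = 10 − 4 = 6

rB=6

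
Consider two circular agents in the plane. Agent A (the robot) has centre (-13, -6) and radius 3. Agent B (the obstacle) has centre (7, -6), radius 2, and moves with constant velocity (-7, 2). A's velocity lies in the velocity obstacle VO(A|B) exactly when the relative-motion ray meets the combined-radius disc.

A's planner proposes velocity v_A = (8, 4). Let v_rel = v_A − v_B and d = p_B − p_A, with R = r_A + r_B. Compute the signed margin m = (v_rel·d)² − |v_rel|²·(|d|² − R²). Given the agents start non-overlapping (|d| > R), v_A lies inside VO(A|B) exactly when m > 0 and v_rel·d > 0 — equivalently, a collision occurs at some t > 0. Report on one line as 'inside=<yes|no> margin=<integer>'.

d = (20, 0),  |d|² = 400;  R = 3+2 = 5,  c = 400−5² = 375
v_rel = (15, 2),  |v_rel|² = 229;  v_rel·d = (15)·(20) + (2)·(0) = 300
229·t² − 600·t + 375 = 0  ⇒  m = 300² − 229·375 = 4125
m = 4125 > 0,  v_rel·d = 300 > 0  ⇒  inside

inside=yes margin=4125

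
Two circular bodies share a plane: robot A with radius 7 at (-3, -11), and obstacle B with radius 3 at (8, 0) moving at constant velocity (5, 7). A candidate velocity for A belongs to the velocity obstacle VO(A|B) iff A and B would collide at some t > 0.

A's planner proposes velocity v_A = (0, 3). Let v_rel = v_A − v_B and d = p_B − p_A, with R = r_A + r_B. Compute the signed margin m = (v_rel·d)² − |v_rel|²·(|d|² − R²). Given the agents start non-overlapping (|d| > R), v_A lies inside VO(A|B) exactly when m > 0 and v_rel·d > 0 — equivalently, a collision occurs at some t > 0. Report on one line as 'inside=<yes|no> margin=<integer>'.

d = (11, 11),  |d|² = 242;  R = 7+3 = 10,  c = 242−10² = 142
v_rel = (-5, -4),  |v_rel|² = 41;  v_rel·d = (-5)·(11) + (-4)·(11) = -99
41·t² + 198·t + 142 = 0  ⇒  m = (-99)² − 41·142 = 3979
m = 3979 > 0,  v_rel·d = -99 < 0  ⇒  outside

inside=no margin=3979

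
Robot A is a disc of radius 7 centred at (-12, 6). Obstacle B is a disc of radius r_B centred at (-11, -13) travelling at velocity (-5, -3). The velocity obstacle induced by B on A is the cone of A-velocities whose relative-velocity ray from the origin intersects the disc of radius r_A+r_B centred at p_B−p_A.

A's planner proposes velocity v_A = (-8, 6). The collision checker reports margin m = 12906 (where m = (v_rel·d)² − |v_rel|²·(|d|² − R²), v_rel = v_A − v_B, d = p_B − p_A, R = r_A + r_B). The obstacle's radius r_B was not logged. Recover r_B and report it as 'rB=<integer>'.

m = 12906
d = (1, -19);  v_rel = (-3, 9),  |v_rel|² = 90
v_rel×d = (-3)·(-19) − (9)·(1) = 48
since m = R²·90 − 48²:  R² = (2304 + 12906) / 90 = 169
R = √169 = 13  ⇒  r_B = 13 − 7 = 6

rB=6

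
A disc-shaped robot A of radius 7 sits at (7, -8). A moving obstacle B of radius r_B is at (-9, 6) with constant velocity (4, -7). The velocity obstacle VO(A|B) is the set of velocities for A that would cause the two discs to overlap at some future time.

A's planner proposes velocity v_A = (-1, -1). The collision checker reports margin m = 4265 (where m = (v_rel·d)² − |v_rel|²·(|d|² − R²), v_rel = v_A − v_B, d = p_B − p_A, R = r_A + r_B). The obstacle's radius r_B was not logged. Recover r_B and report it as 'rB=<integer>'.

m = 4265
d = (-16, 14);  v_rel = (-5, 6),  |v_rel|² = 61
v_rel×d = (-5)·(14) − (6)·(-16) = 26
since m = R²·61 − 26²:  R² = (676 + 4265) / 61 = 81
R = √81 = 9  ⇒  r_B = 9 − 7 = 2

rB=2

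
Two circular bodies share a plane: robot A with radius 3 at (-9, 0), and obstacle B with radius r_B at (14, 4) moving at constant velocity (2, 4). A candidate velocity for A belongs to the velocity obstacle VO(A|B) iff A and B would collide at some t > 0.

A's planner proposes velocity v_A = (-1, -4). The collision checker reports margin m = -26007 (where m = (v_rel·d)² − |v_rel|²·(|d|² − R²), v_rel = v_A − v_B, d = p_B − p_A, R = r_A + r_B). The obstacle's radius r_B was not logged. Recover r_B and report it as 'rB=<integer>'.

m = -26007
d = (23, 4);  v_rel = (-3, -8),  |v_rel|² = 73
v_rel×d = (-3)·(4) − (-8)·(23) = 172
since m = R²·73 − 172²:  R² = (29584 + -26007) / 73 = 49
R = √49 = 7  ⇒  r_B = 7 − 3 = 4

rB=4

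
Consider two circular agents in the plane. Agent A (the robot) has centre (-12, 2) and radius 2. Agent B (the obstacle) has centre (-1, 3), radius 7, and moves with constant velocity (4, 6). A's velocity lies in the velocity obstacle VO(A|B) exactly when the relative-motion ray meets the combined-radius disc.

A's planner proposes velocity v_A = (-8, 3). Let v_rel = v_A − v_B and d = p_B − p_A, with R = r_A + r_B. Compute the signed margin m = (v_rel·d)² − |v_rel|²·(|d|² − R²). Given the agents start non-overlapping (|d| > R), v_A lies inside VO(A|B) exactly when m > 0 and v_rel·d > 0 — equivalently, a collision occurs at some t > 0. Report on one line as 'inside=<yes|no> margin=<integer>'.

d = (11, 1),  |d|² = 122;  R = 2+7 = 9,  c = 122−9² = 41
v_rel = (-12, -3),  |v_rel|² = 153;  v_rel·d = (-12)·(11) + (-3)·(1) = -135
153·t² + 270·t + 41 = 0  ⇒  m = (-135)² − 153·41 = 11952
m = 11952 > 0,  v_rel·d = -135 < 0  ⇒  outside

inside=no margin=11952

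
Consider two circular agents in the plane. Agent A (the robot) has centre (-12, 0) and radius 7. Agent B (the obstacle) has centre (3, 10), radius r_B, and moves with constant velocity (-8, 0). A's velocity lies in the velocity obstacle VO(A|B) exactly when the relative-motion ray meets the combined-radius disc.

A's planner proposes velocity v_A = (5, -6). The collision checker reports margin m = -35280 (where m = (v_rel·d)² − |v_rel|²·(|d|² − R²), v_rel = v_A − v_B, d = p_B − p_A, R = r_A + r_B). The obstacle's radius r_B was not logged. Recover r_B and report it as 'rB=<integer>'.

m = -35280
d = (15, 10);  v_rel = (13, -6),  |v_rel|² = 205
v_rel×d = (13)·(10) − (-6)·(15) = 220
since m = R²·205 − 220²:  R² = (48400 + -35280) / 205 = 64
R = √64 = 8  ⇒  r_B = 8 − 7 = 1

rB=1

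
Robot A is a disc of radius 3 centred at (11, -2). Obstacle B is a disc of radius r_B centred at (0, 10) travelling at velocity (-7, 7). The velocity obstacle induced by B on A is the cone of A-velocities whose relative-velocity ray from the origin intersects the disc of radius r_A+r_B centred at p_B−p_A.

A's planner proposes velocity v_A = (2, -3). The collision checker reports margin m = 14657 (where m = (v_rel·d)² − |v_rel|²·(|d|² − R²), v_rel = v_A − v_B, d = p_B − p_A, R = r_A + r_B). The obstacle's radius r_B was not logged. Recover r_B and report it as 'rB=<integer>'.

m = 14657
d = (-11, 12);  v_rel = (9, -10),  |v_rel|² = 181
v_rel×d = (9)·(12) − (-10)·(-11) = -2
since m = R²·181 − (-2)²:  R² = (4 + 14657) / 181 = 81
R = √81 = 9  ⇒  r_B = 9 − 3 = 6

rB=6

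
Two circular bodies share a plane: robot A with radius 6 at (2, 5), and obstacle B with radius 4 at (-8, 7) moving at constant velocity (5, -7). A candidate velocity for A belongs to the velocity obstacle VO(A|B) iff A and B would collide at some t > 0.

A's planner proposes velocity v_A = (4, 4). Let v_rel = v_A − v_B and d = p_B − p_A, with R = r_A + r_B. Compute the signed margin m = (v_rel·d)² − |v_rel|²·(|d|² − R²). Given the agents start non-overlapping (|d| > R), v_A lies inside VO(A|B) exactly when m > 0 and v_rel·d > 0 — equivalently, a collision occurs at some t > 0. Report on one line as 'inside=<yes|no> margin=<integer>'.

d = (-10, 2),  |d|² = 104;  R = 6+4 = 10,  c = 104−10² = 4
v_rel = (-1, 11),  |v_rel|² = 122;  v_rel·d = (-1)·(-10) + (11)·(2) = 32
122·t² − 64·t + 4 = 0  ⇒  m = 32² − 122·4 = 536
m = 536 > 0,  v_rel·d = 32 > 0  ⇒  inside

inside=yes margin=536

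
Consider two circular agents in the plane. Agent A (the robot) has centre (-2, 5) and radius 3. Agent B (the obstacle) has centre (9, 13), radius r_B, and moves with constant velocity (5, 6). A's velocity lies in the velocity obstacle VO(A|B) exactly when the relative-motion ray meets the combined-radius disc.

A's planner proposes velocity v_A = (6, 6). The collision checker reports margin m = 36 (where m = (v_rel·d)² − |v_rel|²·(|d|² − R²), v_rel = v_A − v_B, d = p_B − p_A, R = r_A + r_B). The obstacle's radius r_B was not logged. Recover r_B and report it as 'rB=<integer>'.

m = 36
d = (11, 8);  v_rel = (1, 0),  |v_rel|² = 1
v_rel×d = (1)·(8) − (0)·(11) = 8
since m = R²·1 − 8²:  R² = (64 + 36) / 1 = 100
R = √100 = 10  ⇒  r_B = 10 − 3 = 7

rB=7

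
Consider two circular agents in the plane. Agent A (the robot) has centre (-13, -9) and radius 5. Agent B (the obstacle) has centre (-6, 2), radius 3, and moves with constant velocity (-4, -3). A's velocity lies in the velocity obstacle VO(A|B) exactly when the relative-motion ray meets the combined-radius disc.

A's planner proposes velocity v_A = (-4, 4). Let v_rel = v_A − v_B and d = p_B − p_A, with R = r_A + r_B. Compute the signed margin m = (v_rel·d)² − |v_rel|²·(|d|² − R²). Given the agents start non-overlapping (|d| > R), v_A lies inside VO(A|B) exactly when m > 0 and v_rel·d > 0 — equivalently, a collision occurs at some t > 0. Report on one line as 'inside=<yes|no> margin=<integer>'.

d = (7, 11),  |d|² = 170;  R = 5+3 = 8,  c = 170−8² = 106
v_rel = (0, 7),  |v_rel|² = 49;  v_rel·d = (0)·(7) + (7)·(11) = 77
49·t² − 154·t + 106 = 0  ⇒  m = 77² − 49·106 = 735
m = 735 > 0,  v_rel·d = 77 > 0  ⇒  inside

inside=yes margin=735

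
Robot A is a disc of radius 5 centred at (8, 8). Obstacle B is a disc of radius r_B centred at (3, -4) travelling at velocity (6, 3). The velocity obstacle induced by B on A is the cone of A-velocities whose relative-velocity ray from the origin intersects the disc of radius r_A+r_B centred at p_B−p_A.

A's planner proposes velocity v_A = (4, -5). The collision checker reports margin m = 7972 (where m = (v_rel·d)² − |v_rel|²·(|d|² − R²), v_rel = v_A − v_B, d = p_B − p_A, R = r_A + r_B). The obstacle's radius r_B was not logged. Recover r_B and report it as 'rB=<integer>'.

m = 7972
d = (-5, -12);  v_rel = (-2, -8),  |v_rel|² = 68
v_rel×d = (-2)·(-12) − (-8)·(-5) = -16
since m = R²·68 − (-16)²:  R² = (256 + 7972) / 68 = 121
R = √121 = 11  ⇒  r_B = 11 − 5 = 6

rB=6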